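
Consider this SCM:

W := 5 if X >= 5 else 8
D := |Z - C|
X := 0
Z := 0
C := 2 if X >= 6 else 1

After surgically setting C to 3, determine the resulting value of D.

3

Intervening sets C = 3 and removes its equation (C := 2 if X >= 6 else 1).
D = |Z - C|  [with Z=0, C=3]  = 3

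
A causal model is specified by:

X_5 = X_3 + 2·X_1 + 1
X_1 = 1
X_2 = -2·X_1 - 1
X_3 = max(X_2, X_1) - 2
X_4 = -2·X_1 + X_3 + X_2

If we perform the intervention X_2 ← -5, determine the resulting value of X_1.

Under do(X_2=-5), the mechanism X_2 = -2·X_1 - 1 is discarded; X_2 is fixed at -5.
X_1 is not downstream of the intervention, so its value is determined by the original equations.

1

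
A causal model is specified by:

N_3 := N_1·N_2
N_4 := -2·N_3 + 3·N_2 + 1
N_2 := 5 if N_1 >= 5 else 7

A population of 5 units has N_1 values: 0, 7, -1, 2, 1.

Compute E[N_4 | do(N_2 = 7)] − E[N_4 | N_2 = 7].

Every unit gets N_2=7 under the intervention. N_4 values become 22, -76, 36, -6, 8; E[N_4|do(N_2=7)] = -3.2.
Conditioning on N_2=7 selects the 4 unit(s) with N_1 ∈ {0, -1, 2, 1}. Their N_4 values: 22, 36, -6, 8. Mean = 15.
Difference = -3.2 − 15 = -18.2.

-18.2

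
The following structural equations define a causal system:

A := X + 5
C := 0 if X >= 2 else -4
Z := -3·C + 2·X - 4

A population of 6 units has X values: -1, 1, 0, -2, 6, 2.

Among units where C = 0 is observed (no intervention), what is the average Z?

Conditioning on C=0 selects the 2 unit(s) with X ∈ {6, 2}. Their Z values: 8, 0. Mean = 4.

4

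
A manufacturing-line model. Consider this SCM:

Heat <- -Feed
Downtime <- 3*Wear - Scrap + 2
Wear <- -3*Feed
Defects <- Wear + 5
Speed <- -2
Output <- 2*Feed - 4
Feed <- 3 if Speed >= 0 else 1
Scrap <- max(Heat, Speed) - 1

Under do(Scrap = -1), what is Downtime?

-6

Intervening sets Scrap = -1 and removes its equation (Scrap <- max(Heat, Speed) - 1).
Feed = 3 if Speed >= 0 else 1  [with Speed=-2]  = 1
Wear = -3*Feed  [with Feed=1]  = -3
Downtime = 3*Wear - Scrap + 2  [with Wear=-3, Scrap=-1]  = -6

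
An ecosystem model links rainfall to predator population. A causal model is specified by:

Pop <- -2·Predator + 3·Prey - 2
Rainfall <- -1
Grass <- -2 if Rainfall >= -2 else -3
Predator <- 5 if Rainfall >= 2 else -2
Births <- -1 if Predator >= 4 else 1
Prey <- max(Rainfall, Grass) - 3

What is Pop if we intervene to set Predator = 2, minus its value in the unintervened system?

-8

Under do(Predator=2), the mechanism Predator <- 5 if Rainfall >= 2 else -2 is discarded; Predator is fixed at 2.
Grass = -2 if Rainfall >= -2 else -3  [with Rainfall=-1]  = -2
Prey = max(Rainfall, Grass) - 3  [with Rainfall=-1, Grass=-2]  = -4
Pop = -2·Predator + 3·Prey - 2  [with Predator=2, Prey=-4]  = -18
Without intervention: Grass = -2 if Rainfall >= -2 else -3  [with Rainfall=-1]  = -2; Prey = max(Rainfall, Grass) - 3  [with Rainfall=-1, Grass=-2]  = -4; Predator = 5 if Rainfall >= 2 else -2  [with Rainfall=-1]  = -2; Pop = -2·Predator + 3·Prey - 2  [with Predator=-2, Prey=-4]  = -10.
Change = -18 − (-10) = -8.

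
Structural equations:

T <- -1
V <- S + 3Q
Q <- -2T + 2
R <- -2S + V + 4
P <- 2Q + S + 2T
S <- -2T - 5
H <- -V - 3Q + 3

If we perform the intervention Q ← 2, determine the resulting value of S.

-3

Under do(Q=2), the mechanism Q <- -2T + 2 is discarded; Q is fixed at 2.
Since S is not a descendant of the intervened variable, it is unaffected.
S = -2T - 5  [with T=-1]  = -3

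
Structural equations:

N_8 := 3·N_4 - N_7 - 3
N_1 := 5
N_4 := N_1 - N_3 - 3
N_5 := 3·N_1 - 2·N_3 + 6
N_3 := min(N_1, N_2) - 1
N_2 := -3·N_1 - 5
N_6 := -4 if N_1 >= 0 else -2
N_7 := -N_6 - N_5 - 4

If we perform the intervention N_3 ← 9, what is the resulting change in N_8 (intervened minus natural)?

The intervention breaks the incoming arrows to N_3: N_3 := min(N_1, N_2) - 1 no longer applies, and N_3 = 9.
N_4 = N_1 - N_3 - 3  [with N_1=5, N_3=9]  = -7
N_5 = 3·N_1 - 2·N_3 + 6  [with N_1=5, N_3=9]  = 3
N_6 = -4 if N_1 >= 0 else -2  [with N_1=5]  = -4
N_7 = -N_6 - N_5 - 4  [with N_6=-4, N_5=3]  = -3
N_8 = 3·N_4 - N_7 - 3  [with N_4=-7, N_7=-3]  = -21
Without intervention: N_2 = -3·N_1 - 5  [with N_1=5]  = -20; N_3 = min(N_1, N_2) - 1  [with N_1=5, N_2=-20]  = -21; N_4 = N_1 - N_3 - 3  [with N_1=5, N_3=-21]  = 23; N_5 = 3·N_1 - 2·N_3 + 6  [with N_1=5, N_3=-21]  = 63; N_6 = -4 if N_1 >= 0 else -2  [with N_1=5]  = -4; N_7 = -N_6 - N_5 - 4  [with N_6=-4, N_5=63]  = -63; N_8 = 3·N_4 - N_7 - 3  [with N_4=23, N_7=-63]  = 129.
Change = -21 − 129 = -150.

-150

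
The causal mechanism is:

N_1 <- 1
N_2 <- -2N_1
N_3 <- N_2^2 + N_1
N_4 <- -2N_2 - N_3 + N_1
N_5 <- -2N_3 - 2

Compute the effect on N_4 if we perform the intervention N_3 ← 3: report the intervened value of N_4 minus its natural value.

The intervention breaks the incoming arrows to N_3: N_3 <- N_2^2 + N_1 no longer applies, and N_3 = 3.
N_2 = -2N_1  [with N_1=1]  = -2
N_4 = -2N_2 - N_3 + N_1  [with N_2=-2, N_3=3, N_1=1]  = 2
Without intervention: N_2 = -2N_1  [with N_1=1]  = -2; N_3 = N_2^2 + N_1  [with N_2=-2, N_1=1]  = 5; N_4 = -2N_2 - N_3 + N_1  [with N_2=-2, N_3=5, N_1=1]  = 0.
Change = 2 − 0 = 2.

2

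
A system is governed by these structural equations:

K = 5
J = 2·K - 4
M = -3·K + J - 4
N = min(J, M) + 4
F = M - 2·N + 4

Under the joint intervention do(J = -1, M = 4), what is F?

2

Under do(J = -1, M = 4), each intervened variable's structural equation is replaced by its fixed value.
N = min(J, M) + 4  [with J=-1, M=4]  = 3
F = M - 2·N + 4  [with M=4, N=3]  = 2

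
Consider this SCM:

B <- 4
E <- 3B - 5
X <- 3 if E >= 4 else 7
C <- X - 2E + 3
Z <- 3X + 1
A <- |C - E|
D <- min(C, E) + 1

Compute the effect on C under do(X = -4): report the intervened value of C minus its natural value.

The intervention breaks the incoming arrows to X: X <- 3 if E >= 4 else 7 no longer applies, and X = -4.
E = 3B - 5  [with B=4]  = 7
C = X - 2E + 3  [with X=-4, E=7]  = -15
Without intervention: E = 3B - 5  [with B=4]  = 7; X = 3 if E >= 4 else 7  [with E=7]  = 3; C = X - 2E + 3  [with X=3, E=7]  = -8.
Change = -15 − (-8) = -7.

-7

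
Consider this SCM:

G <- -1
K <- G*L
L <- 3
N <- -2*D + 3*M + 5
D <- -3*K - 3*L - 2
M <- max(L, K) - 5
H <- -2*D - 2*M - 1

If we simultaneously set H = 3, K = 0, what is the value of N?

Setting H = 3, K = 0 by intervention discards those variables' equations.
M = max(L, K) - 5  [with L=3, K=0]  = -2
D = -3*K - 3*L - 2  [with K=0, L=3]  = -11
N = -2*D + 3*M + 5  [with D=-11, M=-2]  = 21

21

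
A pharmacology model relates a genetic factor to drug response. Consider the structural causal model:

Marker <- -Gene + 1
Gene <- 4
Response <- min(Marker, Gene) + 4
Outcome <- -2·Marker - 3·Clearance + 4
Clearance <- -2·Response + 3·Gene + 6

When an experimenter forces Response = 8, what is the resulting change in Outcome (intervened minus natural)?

do(Response=8) replaces the equation Response <- min(Marker, Gene) + 4 with the constant Response = 8.
Marker = -Gene + 1  [with Gene=4]  = -3
Clearance = -2·Response + 3·Gene + 6  [with Response=8, Gene=4]  = 2
Outcome = -2·Marker - 3·Clearance + 4  [with Marker=-3, Clearance=2]  = 4
Without intervention: Marker = -Gene + 1  [with Gene=4]  = -3; Response = min(Marker, Gene) + 4  [with Marker=-3, Gene=4]  = 1; Clearance = -2·Response + 3·Gene + 6  [with Response=1, Gene=4]  = 16; Outcome = -2·Marker - 3·Clearance + 4  [with Marker=-3, Clearance=16]  = -38.
Change = 4 − (-38) = 42.

42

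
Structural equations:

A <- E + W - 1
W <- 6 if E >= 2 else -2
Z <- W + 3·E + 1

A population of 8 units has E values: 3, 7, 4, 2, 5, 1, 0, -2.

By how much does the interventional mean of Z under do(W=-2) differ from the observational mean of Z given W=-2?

The intervention sets W=-2 in all 8 units regardless of E. Recomputing Z per unit gives 8, 20, 11, 5, 14, 2, -1, -7; average 6.5.
E[Z|W=-2] averages over only the 3 units with W=-2 (E = 1, 0, -2): Z = 2, -1, -7, mean -2.
Difference = 6.5 − (-2) = 8.5.

8.5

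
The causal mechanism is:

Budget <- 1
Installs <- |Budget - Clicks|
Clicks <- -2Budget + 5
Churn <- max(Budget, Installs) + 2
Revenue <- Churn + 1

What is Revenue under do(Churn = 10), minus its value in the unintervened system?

Intervening sets Churn = 10 and removes its equation (Churn <- max(Budget, Installs) + 2).
Revenue = Churn + 1  [with Churn=10]  = 11
Without intervention: Clicks = -2Budget + 5  [with Budget=1]  = 3; Installs = |Budget - Clicks|  [with Budget=1, Clicks=3]  = 2; Churn = max(Budget, Installs) + 2  [with Budget=1, Installs=2]  = 4; Revenue = Churn + 1  [with Churn=4]  = 5.
Change = 11 − 5 = 6.

6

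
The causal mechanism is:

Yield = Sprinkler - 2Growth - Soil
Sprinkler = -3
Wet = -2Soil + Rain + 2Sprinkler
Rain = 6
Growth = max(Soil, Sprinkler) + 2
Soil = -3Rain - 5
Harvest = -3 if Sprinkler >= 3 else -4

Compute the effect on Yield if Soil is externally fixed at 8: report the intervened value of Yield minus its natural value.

-53

The intervention breaks the incoming arrows to Soil: Soil = -3Rain - 5 no longer applies, and Soil = 8.
Growth = max(Soil, Sprinkler) + 2  [with Soil=8, Sprinkler=-3]  = 10
Yield = Sprinkler - 2Growth - Soil  [with Sprinkler=-3, Growth=10, Soil=8]  = -31
Without intervention: Soil = -3Rain - 5  [with Rain=6]  = -23; Growth = max(Soil, Sprinkler) + 2  [with Soil=-23, Sprinkler=-3]  = -1; Yield = Sprinkler - 2Growth - Soil  [with Sprinkler=-3, Growth=-1, Soil=-23]  = 22.
Change = -31 − 22 = -53.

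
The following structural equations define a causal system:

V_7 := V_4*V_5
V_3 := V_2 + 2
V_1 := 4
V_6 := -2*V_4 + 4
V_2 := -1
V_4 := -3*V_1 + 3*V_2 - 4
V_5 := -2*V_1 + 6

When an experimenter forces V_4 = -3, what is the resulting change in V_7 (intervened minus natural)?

The intervention breaks the incoming arrows to V_4: V_4 := -3*V_1 + 3*V_2 - 4 no longer applies, and V_4 = -3.
V_5 = -2*V_1 + 6  [with V_1=4]  = -2
V_7 = V_4*V_5  [with V_4=-3, V_5=-2]  = 6
Without intervention: V_4 = -3*V_1 + 3*V_2 - 4  [with V_1=4, V_2=-1]  = -19; V_5 = -2*V_1 + 6  [with V_1=4]  = -2; V_7 = V_4*V_5  [with V_4=-19, V_5=-2]  = 38.
Change = 6 − 38 = -32.

-32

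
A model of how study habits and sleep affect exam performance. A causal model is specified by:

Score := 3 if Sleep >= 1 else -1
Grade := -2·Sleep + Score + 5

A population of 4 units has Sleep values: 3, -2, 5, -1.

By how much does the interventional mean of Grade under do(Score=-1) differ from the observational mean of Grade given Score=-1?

-5.5

The intervention sets Score=-1 in all 4 units regardless of Sleep. Recomputing Grade per unit gives -2, 8, -6, 6; average 1.5.
Conditioning on Score=-1 selects the 2 unit(s) with Sleep ∈ {-2, -1}. Their Grade values: 8, 6. Mean = 7.
Difference = 1.5 − 7 = -5.5.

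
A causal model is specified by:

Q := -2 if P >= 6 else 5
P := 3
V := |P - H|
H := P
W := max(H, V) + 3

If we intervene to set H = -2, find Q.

5

do(H=-2) replaces the equation H := P with the constant H = -2.
Since Q is not a descendant of the intervened variable, it is unaffected.
Q = -2 if P >= 6 else 5  [with P=3]  = 5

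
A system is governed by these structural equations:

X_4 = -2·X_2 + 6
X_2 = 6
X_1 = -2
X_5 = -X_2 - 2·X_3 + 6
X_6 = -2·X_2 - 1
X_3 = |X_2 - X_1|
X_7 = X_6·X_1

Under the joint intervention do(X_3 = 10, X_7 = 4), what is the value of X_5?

-20

Setting X_3 = 10, X_7 = 4 by intervention discards those variables' equations.
X_5 = -X_2 - 2·X_3 + 6  [with X_2=6, X_3=10]  = -20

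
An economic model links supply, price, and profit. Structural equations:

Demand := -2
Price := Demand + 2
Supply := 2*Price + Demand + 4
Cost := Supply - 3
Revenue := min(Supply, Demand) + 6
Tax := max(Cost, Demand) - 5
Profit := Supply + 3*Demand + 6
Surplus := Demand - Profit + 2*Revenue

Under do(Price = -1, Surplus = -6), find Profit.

0

Setting Price = -1, Surplus = -6 by intervention discards those variables' equations.
Supply = 2*Price + Demand + 4  [with Price=-1, Demand=-2]  = 0
Profit = Supply + 3*Demand + 6  [with Supply=0, Demand=-2]  = 0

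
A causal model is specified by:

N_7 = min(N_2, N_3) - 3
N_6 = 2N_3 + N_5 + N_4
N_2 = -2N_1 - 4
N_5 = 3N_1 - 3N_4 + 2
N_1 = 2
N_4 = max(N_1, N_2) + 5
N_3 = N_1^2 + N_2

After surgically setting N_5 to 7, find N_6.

6

The intervention breaks the incoming arrows to N_5: N_5 = 3N_1 - 3N_4 + 2 no longer applies, and N_5 = 7.
N_2 = -2N_1 - 4  [with N_1=2]  = -8
N_3 = N_1^2 + N_2  [with N_1=2, N_2=-8]  = -4
N_4 = max(N_1, N_2) + 5  [with N_1=2, N_2=-8]  = 7
N_6 = 2N_3 + N_5 + N_4  [with N_3=-4, N_5=7, N_4=7]  = 6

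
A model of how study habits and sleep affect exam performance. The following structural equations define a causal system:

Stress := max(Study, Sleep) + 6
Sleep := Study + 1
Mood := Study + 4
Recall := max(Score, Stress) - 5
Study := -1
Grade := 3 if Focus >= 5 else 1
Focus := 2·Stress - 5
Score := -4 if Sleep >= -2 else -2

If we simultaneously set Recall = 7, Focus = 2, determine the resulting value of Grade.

The joint intervention fixes Recall = 7, Focus = 2, removing each variable's own equation.
Grade = 3 if Focus >= 5 else 1  [with Focus=2]  = 1

1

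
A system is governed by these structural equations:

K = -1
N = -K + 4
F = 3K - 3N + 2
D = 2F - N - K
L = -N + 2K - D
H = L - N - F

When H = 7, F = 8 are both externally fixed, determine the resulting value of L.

Under do(H = 7, F = 8), each intervened variable's structural equation is replaced by its fixed value.
N = -K + 4  [with K=-1]  = 5
D = 2F - N - K  [with F=8, N=5, K=-1]  = 12
L = -N + 2K - D  [with N=5, K=-1, D=12]  = -19

-19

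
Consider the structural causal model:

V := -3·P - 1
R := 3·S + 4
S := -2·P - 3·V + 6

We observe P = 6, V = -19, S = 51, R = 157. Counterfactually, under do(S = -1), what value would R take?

The intervention breaks the incoming arrows to S: S := -2·P - 3·V + 6 no longer applies, and S = -1.
R = 3·S + 4  [with S=-1]  = 1

1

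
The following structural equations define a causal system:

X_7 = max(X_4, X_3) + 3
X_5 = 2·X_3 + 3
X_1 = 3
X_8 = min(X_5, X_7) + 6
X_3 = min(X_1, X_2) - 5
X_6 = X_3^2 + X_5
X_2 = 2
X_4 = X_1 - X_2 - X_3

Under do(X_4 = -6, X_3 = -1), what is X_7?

2

The joint intervention fixes X_4 = -6, X_3 = -1, removing each variable's own equation.
X_7 = max(X_4, X_3) + 3  [with X_4=-6, X_3=-1]  = 2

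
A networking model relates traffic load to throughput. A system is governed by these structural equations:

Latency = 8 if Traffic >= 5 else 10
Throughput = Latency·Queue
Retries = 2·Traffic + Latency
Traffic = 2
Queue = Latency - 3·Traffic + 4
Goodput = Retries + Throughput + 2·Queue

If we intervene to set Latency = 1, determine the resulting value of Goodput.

2

Under do(Latency=1), the mechanism Latency = 8 if Traffic >= 5 else 10 is discarded; Latency is fixed at 1.
Queue = Latency - 3·Traffic + 4  [with Latency=1, Traffic=2]  = -1
Retries = 2·Traffic + Latency  [with Traffic=2, Latency=1]  = 5
Throughput = Latency·Queue  [with Latency=1, Queue=-1]  = -1
Goodput = Retries + Throughput + 2·Queue  [with Retries=5, Throughput=-1, Queue=-1]  = 2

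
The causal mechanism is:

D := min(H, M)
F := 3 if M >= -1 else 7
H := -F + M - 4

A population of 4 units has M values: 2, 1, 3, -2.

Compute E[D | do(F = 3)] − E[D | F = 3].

-1

Under do(F=3), F's equation is replaced by F=3 for every unit. Per-unit D: -5, -6, -4, -9. Mean = -6.
E[D|F=3] averages over only the 3 units with F=3 (M = 2, 1, 3): D = -5, -6, -4, mean -5.
Difference = -6 − (-5) = -1.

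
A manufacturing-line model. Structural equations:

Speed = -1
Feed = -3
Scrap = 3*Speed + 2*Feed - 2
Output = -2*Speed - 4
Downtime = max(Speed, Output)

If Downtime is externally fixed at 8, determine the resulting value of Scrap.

-11

do(Downtime=8) replaces the equation Downtime = max(Speed, Output) with the constant Downtime = 8.
Scrap is not downstream of the intervention, so its value is determined by the original equations.
Scrap = 3*Speed + 2*Feed - 2  [with Speed=-1, Feed=-3]  = -11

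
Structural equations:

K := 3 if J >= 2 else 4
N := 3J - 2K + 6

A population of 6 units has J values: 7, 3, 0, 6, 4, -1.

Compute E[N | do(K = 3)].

do(K=3) breaks K's dependence on J. With K=3 fixed, N across the units is 21, 9, 0, 18, 12, -3, mean 9.5.

9.5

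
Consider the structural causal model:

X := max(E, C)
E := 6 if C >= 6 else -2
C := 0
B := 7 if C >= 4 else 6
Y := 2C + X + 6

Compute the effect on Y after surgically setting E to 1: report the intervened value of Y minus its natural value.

1

Under do(E=1), the mechanism E := 6 if C >= 6 else -2 is discarded; E is fixed at 1.
X = max(E, C)  [with E=1, C=0]  = 1
Y = 2C + X + 6  [with C=0, X=1]  = 7
Without intervention: E = 6 if C >= 6 else -2  [with C=0]  = -2; X = max(E, C)  [with E=-2, C=0]  = 0; Y = 2C + X + 6  [with C=0, X=0]  = 6.
Change = 7 − 6 = 1.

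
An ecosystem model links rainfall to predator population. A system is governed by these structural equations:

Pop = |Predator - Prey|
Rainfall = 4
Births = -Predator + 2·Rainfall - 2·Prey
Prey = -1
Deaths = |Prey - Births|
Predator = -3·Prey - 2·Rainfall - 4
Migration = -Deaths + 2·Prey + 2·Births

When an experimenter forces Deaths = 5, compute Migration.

The intervention breaks the incoming arrows to Deaths: Deaths = |Prey - Births| no longer applies, and Deaths = 5.
Predator = -3·Prey - 2·Rainfall - 4  [with Prey=-1, Rainfall=4]  = -9
Births = -Predator + 2·Rainfall - 2·Prey  [with Predator=-9, Rainfall=4, Prey=-1]  = 19
Migration = -Deaths + 2·Prey + 2·Births  [with Deaths=5, Prey=-1, Births=19]  = 31

31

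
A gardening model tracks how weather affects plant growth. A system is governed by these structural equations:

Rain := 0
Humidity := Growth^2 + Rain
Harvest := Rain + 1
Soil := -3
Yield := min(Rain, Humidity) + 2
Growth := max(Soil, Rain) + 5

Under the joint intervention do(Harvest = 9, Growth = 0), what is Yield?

2

Under do(Harvest = 9, Growth = 0), each intervened variable's structural equation is replaced by its fixed value.
Humidity = Growth^2 + Rain  [with Growth=0, Rain=0]  = 0
Yield = min(Rain, Humidity) + 2  [with Rain=0, Humidity=0]  = 2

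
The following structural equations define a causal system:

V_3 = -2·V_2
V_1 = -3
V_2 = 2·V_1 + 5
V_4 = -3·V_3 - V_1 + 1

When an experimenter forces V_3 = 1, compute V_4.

The intervention breaks the incoming arrows to V_3: V_3 = -2·V_2 no longer applies, and V_3 = 1.
V_4 = -3·V_3 - V_1 + 1  [with V_3=1, V_1=-3]  = 1

1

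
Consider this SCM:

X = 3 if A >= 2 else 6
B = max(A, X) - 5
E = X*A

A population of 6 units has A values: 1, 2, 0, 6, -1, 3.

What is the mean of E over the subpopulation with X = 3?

E[E|X=3] averages over only the 3 units with X=3 (A = 2, 6, 3): E = 6, 18, 9, mean 11.

11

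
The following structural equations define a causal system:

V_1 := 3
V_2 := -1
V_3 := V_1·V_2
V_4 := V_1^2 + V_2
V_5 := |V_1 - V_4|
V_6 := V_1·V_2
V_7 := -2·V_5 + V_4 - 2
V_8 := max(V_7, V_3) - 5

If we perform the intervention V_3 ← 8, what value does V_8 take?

The intervention breaks the incoming arrows to V_3: V_3 := V_1·V_2 no longer applies, and V_3 = 8.
V_4 = V_1^2 + V_2  [with V_1=3, V_2=-1]  = 8
V_5 = |V_1 - V_4|  [with V_1=3, V_4=8]  = 5
V_7 = -2·V_5 + V_4 - 2  [with V_5=5, V_4=8]  = -4
V_8 = max(V_7, V_3) - 5  [with V_7=-4, V_3=8]  = 3

3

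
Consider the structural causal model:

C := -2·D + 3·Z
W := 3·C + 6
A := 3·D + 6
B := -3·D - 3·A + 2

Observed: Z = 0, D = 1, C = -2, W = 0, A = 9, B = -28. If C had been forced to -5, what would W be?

The intervention breaks the incoming arrows to C: C := -2·D + 3·Z no longer applies, and C = -5.
W = 3·C + 6  [with C=-5]  = -9

-9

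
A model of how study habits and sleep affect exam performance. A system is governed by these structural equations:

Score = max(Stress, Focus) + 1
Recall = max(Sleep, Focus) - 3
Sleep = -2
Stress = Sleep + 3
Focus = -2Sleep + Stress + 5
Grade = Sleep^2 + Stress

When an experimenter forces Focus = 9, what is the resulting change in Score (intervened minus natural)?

-1

The intervention breaks the incoming arrows to Focus: Focus = -2Sleep + Stress + 5 no longer applies, and Focus = 9.
Stress = Sleep + 3  [with Sleep=-2]  = 1
Score = max(Stress, Focus) + 1  [with Stress=1, Focus=9]  = 10
Without intervention: Stress = Sleep + 3  [with Sleep=-2]  = 1; Focus = -2Sleep + Stress + 5  [with Sleep=-2, Stress=1]  = 10; Score = max(Stress, Focus) + 1  [with Stress=1, Focus=10]  = 11.
Change = 10 − 11 = -1.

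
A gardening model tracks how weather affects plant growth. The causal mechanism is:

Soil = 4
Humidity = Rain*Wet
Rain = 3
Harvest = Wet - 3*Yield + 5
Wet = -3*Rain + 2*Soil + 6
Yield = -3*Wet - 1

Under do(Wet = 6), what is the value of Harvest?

68

The intervention breaks the incoming arrows to Wet: Wet = -3*Rain + 2*Soil + 6 no longer applies, and Wet = 6.
Yield = -3*Wet - 1  [with Wet=6]  = -19
Harvest = Wet - 3*Yield + 5  [with Wet=6, Yield=-19]  = 68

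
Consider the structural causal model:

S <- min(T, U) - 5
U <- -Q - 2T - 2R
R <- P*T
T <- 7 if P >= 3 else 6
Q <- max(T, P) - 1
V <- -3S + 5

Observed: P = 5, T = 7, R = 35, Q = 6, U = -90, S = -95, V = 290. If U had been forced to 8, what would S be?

2

The intervention breaks the incoming arrows to U: U <- -Q - 2T - 2R no longer applies, and U = 8.
T = 7 if P >= 3 else 6  [with P=5]  = 7
S = min(T, U) - 5  [with T=7, U=8]  = 2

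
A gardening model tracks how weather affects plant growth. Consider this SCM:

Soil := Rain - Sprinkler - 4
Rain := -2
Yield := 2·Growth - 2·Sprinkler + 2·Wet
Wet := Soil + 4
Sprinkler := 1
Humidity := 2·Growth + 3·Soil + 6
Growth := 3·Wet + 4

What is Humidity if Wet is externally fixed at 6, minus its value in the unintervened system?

Under do(Wet=6), the mechanism Wet := Soil + 4 is discarded; Wet is fixed at 6.
Soil = Rain - Sprinkler - 4  [with Rain=-2, Sprinkler=1]  = -7
Growth = 3·Wet + 4  [with Wet=6]  = 22
Humidity = 2·Growth + 3·Soil + 6  [with Growth=22, Soil=-7]  = 29
Without intervention: Soil = Rain - Sprinkler - 4  [with Rain=-2, Sprinkler=1]  = -7; Wet = Soil + 4  [with Soil=-7]  = -3; Growth = 3·Wet + 4  [with Wet=-3]  = -5; Humidity = 2·Growth + 3·Soil + 6  [with Growth=-5, Soil=-7]  = -25.
Change = 29 − (-25) = 54.

54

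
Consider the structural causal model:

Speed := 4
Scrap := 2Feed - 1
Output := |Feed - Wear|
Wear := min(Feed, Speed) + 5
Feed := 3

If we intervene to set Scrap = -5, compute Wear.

Under do(Scrap=-5), the mechanism Scrap := 2Feed - 1 is discarded; Scrap is fixed at -5.
Since Wear is not a descendant of the intervened variable, it is unaffected.
Wear = min(Feed, Speed) + 5  [with Feed=3, Speed=4]  = 8

8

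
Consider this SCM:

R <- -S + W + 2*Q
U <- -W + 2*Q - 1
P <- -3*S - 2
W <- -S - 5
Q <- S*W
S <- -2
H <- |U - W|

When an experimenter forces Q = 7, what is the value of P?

The intervention breaks the incoming arrows to Q: Q <- S*W no longer applies, and Q = 7.
Since P is not a descendant of the intervened variable, it is unaffected.
P = -3*S - 2  [with S=-2]  = 4

4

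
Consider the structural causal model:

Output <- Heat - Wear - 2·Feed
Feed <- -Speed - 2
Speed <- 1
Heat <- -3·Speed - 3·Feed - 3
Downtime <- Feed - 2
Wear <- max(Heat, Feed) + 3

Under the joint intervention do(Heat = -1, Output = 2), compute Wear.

The joint intervention fixes Heat = -1, Output = 2, removing each variable's own equation.
Feed = -Speed - 2  [with Speed=1]  = -3
Wear = max(Heat, Feed) + 3  [with Heat=-1, Feed=-3]  = 2

2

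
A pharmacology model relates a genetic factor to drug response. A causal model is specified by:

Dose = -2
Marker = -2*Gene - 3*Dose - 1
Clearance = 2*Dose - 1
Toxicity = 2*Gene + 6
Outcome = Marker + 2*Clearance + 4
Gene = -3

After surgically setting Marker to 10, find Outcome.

4

The intervention breaks the incoming arrows to Marker: Marker = -2*Gene - 3*Dose - 1 no longer applies, and Marker = 10.
Clearance = 2*Dose - 1  [with Dose=-2]  = -5
Outcome = Marker + 2*Clearance + 4  [with Marker=10, Clearance=-5]  = 4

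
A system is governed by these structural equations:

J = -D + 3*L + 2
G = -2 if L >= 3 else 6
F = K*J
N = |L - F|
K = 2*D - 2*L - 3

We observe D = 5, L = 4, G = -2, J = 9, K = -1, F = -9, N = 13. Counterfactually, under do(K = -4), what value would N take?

Under do(K=-4), the mechanism K = 2*D - 2*L - 3 is discarded; K is fixed at -4.
J = -D + 3*L + 2  [with D=5, L=4]  = 9
F = K*J  [with K=-4, J=9]  = -36
N = |L - F|  [with L=4, F=-36]  = 40

40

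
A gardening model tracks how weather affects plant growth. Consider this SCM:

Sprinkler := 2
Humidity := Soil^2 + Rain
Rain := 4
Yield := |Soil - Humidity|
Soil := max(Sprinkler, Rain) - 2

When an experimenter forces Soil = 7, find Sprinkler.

2

Under do(Soil=7), the mechanism Soil := max(Sprinkler, Rain) - 2 is discarded; Soil is fixed at 7.
Since Sprinkler is not a descendant of the intervened variable, it is unaffected.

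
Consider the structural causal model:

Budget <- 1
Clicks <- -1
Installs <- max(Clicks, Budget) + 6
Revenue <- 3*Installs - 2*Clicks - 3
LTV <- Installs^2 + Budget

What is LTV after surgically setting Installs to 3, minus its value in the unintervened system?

do(Installs=3) replaces the equation Installs <- max(Clicks, Budget) + 6 with the constant Installs = 3.
LTV = Installs^2 + Budget  [with Installs=3, Budget=1]  = 10
Without intervention: Installs = max(Clicks, Budget) + 6  [with Clicks=-1, Budget=1]  = 7; LTV = Installs^2 + Budget  [with Installs=7, Budget=1]  = 50.
Change = 10 − 50 = -40.

-40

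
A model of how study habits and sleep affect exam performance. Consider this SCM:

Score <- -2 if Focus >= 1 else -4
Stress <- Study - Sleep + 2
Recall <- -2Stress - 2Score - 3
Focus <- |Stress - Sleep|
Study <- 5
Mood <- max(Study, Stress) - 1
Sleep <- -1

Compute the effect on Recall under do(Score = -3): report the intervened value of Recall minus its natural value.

2

Under do(Score=-3), the mechanism Score <- -2 if Focus >= 1 else -4 is discarded; Score is fixed at -3.
Stress = Study - Sleep + 2  [with Study=5, Sleep=-1]  = 8
Recall = -2Stress - 2Score - 3  [with Stress=8, Score=-3]  = -13
Without intervention: Stress = Study - Sleep + 2  [with Study=5, Sleep=-1]  = 8; Focus = |Stress - Sleep|  [with Stress=8, Sleep=-1]  = 9; Score = -2 if Focus >= 1 else -4  [with Focus=9]  = -2; Recall = -2Stress - 2Score - 3  [with Stress=8, Score=-2]  = -15.
Change = -13 − (-15) = 2.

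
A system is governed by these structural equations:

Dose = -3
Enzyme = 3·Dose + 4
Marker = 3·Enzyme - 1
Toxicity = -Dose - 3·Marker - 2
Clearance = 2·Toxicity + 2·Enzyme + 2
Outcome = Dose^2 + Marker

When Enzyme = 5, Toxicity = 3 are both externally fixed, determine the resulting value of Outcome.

23

The joint intervention fixes Enzyme = 5, Toxicity = 3, removing each variable's own equation.
Marker = 3·Enzyme - 1  [with Enzyme=5]  = 14
Outcome = Dose^2 + Marker  [with Dose=-3, Marker=14]  = 23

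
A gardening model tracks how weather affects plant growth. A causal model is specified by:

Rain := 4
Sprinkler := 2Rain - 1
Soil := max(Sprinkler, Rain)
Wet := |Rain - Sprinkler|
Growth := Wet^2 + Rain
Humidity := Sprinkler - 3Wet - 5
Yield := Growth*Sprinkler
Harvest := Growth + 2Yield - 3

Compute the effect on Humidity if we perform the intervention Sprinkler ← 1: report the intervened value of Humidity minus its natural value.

-6

Under do(Sprinkler=1), the mechanism Sprinkler := 2Rain - 1 is discarded; Sprinkler is fixed at 1.
Wet = |Rain - Sprinkler|  [with Rain=4, Sprinkler=1]  = 3
Humidity = Sprinkler - 3Wet - 5  [with Sprinkler=1, Wet=3]  = -13
Without intervention: Sprinkler = 2Rain - 1  [with Rain=4]  = 7; Wet = |Rain - Sprinkler|  [with Rain=4, Sprinkler=7]  = 3; Humidity = Sprinkler - 3Wet - 5  [with Sprinkler=7, Wet=3]  = -7.
Change = -13 − (-7) = -6.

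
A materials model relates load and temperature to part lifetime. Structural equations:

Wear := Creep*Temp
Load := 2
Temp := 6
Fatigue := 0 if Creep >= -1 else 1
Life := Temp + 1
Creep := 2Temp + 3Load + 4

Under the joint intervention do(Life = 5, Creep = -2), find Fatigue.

Under do(Life = 5, Creep = -2), each intervened variable's structural equation is replaced by its fixed value.
Fatigue = 0 if Creep >= -1 else 1  [with Creep=-2]  = 1

1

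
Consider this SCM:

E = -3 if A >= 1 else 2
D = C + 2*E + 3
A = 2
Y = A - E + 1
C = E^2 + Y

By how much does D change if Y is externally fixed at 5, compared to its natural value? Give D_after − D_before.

do(Y=5) replaces the equation Y = A - E + 1 with the constant Y = 5.
E = -3 if A >= 1 else 2  [with A=2]  = -3
C = E^2 + Y  [with E=-3, Y=5]  = 14
D = C + 2*E + 3  [with C=14, E=-3]  = 11
Without intervention: E = -3 if A >= 1 else 2  [with A=2]  = -3; Y = A - E + 1  [with A=2, E=-3]  = 6; C = E^2 + Y  [with E=-3, Y=6]  = 15; D = C + 2*E + 3  [with C=15, E=-3]  = 12.
Change = 11 − 12 = -1.

-1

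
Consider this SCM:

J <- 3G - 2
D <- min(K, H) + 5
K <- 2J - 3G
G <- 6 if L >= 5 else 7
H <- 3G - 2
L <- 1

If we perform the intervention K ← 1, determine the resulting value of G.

Under do(K=1), the mechanism K <- 2J - 3G is discarded; K is fixed at 1.
No directed path runs from K to G, so G keeps its natural value.
G = 6 if L >= 5 else 7  [with L=1]  = 7

7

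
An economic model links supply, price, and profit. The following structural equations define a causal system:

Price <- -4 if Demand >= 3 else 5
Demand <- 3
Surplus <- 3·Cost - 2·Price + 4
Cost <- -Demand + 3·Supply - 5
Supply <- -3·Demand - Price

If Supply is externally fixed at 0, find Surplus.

do(Supply=0) replaces the equation Supply <- -3·Demand - Price with the constant Supply = 0.
Price = -4 if Demand >= 3 else 5  [with Demand=3]  = -4
Cost = -Demand + 3·Supply - 5  [with Demand=3, Supply=0]  = -8
Surplus = 3·Cost - 2·Price + 4  [with Cost=-8, Price=-4]  = -12

-12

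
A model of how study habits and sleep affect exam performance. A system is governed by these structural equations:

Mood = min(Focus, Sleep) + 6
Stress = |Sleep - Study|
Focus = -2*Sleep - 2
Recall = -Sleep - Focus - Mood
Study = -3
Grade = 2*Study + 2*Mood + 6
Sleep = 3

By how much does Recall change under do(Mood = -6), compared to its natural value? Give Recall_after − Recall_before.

4

The intervention breaks the incoming arrows to Mood: Mood = min(Focus, Sleep) + 6 no longer applies, and Mood = -6.
Focus = -2*Sleep - 2  [with Sleep=3]  = -8
Recall = -Sleep - Focus - Mood  [with Sleep=3, Focus=-8, Mood=-6]  = 11
Without intervention: Focus = -2*Sleep - 2  [with Sleep=3]  = -8; Mood = min(Focus, Sleep) + 6  [with Focus=-8, Sleep=3]  = -2; Recall = -Sleep - Focus - Mood  [with Sleep=3, Focus=-8, Mood=-2]  = 7.
Change = 11 − 7 = 4.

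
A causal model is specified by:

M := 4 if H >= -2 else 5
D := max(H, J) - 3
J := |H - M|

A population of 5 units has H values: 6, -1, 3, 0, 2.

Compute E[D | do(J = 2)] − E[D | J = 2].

-1

Every unit gets J=2 under the intervention. D values become 3, -1, 0, -1, -1; E[D|do(J=2)] = 0.
Observing J=2 restricts to units where J's equation naturally yields 2: H ∈ {6, 2}. In that subpopulation D = 3, -1, mean 1.
Difference = 0 − 1 = -1.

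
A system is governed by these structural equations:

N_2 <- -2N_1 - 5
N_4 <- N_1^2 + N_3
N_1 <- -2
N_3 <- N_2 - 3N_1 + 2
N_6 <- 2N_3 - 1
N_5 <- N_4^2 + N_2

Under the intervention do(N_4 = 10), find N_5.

99

Intervening sets N_4 = 10 and removes its equation (N_4 <- N_1^2 + N_3).
N_2 = -2N_1 - 5  [with N_1=-2]  = -1
N_5 = N_4^2 + N_2  [with N_4=10, N_2=-1]  = 99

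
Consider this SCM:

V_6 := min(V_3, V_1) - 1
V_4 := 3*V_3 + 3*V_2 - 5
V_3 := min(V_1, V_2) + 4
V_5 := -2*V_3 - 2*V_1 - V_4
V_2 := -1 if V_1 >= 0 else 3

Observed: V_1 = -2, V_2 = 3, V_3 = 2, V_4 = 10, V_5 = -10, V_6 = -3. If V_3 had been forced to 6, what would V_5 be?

do(V_3=6) replaces the equation V_3 := min(V_1, V_2) + 4 with the constant V_3 = 6.
V_2 = -1 if V_1 >= 0 else 3  [with V_1=-2]  = 3
V_4 = 3*V_3 + 3*V_2 - 5  [with V_3=6, V_2=3]  = 22
V_5 = -2*V_3 - 2*V_1 - V_4  [with V_3=6, V_1=-2, V_4=22]  = -30

-30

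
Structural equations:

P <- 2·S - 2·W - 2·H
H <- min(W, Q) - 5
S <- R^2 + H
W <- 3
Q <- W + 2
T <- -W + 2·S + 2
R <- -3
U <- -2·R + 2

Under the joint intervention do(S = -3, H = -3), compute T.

-7

Setting S = -3, H = -3 by intervention discards those variables' equations.
T = -W + 2·S + 2  [with W=3, S=-3]  = -7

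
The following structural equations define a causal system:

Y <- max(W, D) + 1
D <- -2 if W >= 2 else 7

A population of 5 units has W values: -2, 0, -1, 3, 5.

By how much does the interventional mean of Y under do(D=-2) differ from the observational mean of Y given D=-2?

Under do(D=-2), D's equation is replaced by D=-2 for every unit. Per-unit Y: -1, 1, 0, 4, 6. Mean = 2.
Conditioning on D=-2 selects the 2 unit(s) with W ∈ {3, 5}. Their Y values: 4, 6. Mean = 5.
Difference = 2 − 5 = -3.

-3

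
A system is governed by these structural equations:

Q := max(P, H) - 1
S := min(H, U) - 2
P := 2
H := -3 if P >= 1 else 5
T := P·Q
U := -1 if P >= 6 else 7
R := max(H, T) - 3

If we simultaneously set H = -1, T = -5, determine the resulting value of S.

-3

Under do(H = -1, T = -5), each intervened variable's structural equation is replaced by its fixed value.
U = -1 if P >= 6 else 7  [with P=2]  = 7
S = min(H, U) - 2  [with H=-1, U=7]  = -3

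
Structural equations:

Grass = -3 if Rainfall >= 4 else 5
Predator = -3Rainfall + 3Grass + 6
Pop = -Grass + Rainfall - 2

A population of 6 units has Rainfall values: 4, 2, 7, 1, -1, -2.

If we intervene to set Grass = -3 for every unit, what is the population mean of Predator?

Under do(Grass=-3), Grass's equation is replaced by Grass=-3 for every unit. Per-unit Predator: -15, -9, -24, -6, 0, 3. Mean = -8.5.

-8.5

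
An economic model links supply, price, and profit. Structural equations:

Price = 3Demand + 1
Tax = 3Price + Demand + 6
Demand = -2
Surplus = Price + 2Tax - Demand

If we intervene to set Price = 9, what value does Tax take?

The intervention breaks the incoming arrows to Price: Price = 3Demand + 1 no longer applies, and Price = 9.
Tax = 3Price + Demand + 6  [with Price=9, Demand=-2]  = 31

31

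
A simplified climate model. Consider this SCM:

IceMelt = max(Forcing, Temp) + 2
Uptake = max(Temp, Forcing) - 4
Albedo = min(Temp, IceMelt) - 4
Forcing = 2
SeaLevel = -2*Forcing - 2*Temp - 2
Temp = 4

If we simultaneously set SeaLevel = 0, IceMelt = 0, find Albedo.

-4

Under do(SeaLevel = 0, IceMelt = 0), each intervened variable's structural equation is replaced by its fixed value.
Albedo = min(Temp, IceMelt) - 4  [with Temp=4, IceMelt=0]  = -4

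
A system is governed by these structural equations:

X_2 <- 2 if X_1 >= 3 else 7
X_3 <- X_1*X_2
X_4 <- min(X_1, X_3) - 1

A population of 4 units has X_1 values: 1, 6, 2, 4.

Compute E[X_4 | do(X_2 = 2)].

2.25

Under do(X_2=2), X_2's equation is replaced by X_2=2 for every unit. Per-unit X_4: 0, 5, 1, 3. Mean = 2.25.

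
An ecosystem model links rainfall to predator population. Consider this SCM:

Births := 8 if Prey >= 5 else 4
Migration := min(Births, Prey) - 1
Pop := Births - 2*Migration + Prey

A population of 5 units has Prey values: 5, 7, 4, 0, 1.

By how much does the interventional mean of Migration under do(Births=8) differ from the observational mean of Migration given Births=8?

Every unit gets Births=8 under the intervention. Migration values become 4, 6, 3, -1, 0; E[Migration|do(Births=8)] = 2.4.
E[Migration|Births=8] averages over only the 2 units with Births=8 (Prey = 5, 7): Migration = 4, 6, mean 5.
Difference = 2.4 − 5 = -2.6.

-2.6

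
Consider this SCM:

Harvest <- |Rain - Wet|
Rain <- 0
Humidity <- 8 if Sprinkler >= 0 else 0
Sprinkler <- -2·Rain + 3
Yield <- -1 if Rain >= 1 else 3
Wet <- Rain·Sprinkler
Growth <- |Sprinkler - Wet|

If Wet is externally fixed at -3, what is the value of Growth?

The intervention breaks the incoming arrows to Wet: Wet <- Rain·Sprinkler no longer applies, and Wet = -3.
Sprinkler = -2·Rain + 3  [with Rain=0]  = 3
Growth = |Sprinkler - Wet|  [with Sprinkler=3, Wet=-3]  = 6

6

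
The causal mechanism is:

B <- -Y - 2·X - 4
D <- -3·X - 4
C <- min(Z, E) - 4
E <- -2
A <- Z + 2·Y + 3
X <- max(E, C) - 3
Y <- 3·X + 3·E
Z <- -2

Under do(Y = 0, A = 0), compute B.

Under do(Y = 0, A = 0), each intervened variable's structural equation is replaced by its fixed value.
C = min(Z, E) - 4  [with Z=-2, E=-2]  = -6
X = max(E, C) - 3  [with E=-2, C=-6]  = -5
B = -Y - 2·X - 4  [with Y=0, X=-5]  = 6

6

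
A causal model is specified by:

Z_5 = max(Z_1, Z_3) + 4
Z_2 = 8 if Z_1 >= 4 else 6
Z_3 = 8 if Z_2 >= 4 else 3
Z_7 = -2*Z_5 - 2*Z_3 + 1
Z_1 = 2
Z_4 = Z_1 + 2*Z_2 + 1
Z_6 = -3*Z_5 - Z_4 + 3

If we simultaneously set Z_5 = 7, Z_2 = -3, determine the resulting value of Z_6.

The joint intervention fixes Z_5 = 7, Z_2 = -3, removing each variable's own equation.
Z_4 = Z_1 + 2*Z_2 + 1  [with Z_1=2, Z_2=-3]  = -3
Z_6 = -3*Z_5 - Z_4 + 3  [with Z_5=7, Z_4=-3]  = -15

-15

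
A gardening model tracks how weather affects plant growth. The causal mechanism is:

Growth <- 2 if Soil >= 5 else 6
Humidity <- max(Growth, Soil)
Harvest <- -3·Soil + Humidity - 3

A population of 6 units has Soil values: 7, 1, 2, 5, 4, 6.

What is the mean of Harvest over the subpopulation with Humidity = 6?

-6.75

E[Harvest|Humidity=6] averages over only the 4 units with Humidity=6 (Soil = 1, 2, 4, 6): Harvest = 0, -3, -9, -15, mean -6.75.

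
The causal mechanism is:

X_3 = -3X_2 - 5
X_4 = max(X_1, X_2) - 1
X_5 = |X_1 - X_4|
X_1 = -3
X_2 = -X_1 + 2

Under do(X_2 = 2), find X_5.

4

do(X_2=2) replaces the equation X_2 = -X_1 + 2 with the constant X_2 = 2.
X_4 = max(X_1, X_2) - 1  [with X_1=-3, X_2=2]  = 1
X_5 = |X_1 - X_4|  [with X_1=-3, X_4=1]  = 4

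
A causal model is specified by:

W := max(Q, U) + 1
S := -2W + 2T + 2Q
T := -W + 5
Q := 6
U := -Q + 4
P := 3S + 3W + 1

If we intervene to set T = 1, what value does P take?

Under do(T=1), the mechanism T := -W + 5 is discarded; T is fixed at 1.
U = -Q + 4  [with Q=6]  = -2
W = max(Q, U) + 1  [with Q=6, U=-2]  = 7
S = -2W + 2T + 2Q  [with W=7, T=1, Q=6]  = 0
P = 3S + 3W + 1  [with S=0, W=7]  = 22

22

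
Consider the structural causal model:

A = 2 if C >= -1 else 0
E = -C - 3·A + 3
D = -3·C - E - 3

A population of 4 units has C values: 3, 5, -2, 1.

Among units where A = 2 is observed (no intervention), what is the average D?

-6

Conditioning on A=2 selects the 3 unit(s) with C ∈ {3, 5, 1}. Their D values: -6, -10, -2. Mean = -6.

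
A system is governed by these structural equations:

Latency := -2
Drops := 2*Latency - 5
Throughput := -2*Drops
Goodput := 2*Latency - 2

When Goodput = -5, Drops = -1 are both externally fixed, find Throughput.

Setting Goodput = -5, Drops = -1 by intervention discards those variables' equations.
Throughput = -2*Drops  [with Drops=-1]  = 2

2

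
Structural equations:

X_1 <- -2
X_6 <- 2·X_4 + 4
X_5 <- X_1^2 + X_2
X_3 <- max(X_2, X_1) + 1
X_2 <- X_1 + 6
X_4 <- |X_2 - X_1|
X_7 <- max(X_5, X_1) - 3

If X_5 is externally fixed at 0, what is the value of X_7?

-3

Under do(X_5=0), the mechanism X_5 <- X_1^2 + X_2 is discarded; X_5 is fixed at 0.
X_7 = max(X_5, X_1) - 3  [with X_5=0, X_1=-2]  = -3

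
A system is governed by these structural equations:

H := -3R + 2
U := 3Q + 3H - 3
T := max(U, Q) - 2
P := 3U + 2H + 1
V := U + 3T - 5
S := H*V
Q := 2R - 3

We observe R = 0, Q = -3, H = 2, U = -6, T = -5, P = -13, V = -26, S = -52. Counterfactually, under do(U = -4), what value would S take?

do(U=-4) replaces the equation U := 3Q + 3H - 3 with the constant U = -4.
Q = 2R - 3  [with R=0]  = -3
H = -3R + 2  [with R=0]  = 2
T = max(U, Q) - 2  [with U=-4, Q=-3]  = -5
V = U + 3T - 5  [with U=-4, T=-5]  = -24
S = H*V  [with H=2, V=-24]  = -48

-48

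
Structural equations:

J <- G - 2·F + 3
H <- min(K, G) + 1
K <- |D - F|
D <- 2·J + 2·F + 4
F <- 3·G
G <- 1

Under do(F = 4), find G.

1

Under do(F=4), the mechanism F <- 3·G is discarded; F is fixed at 4.
G is not downstream of the intervention, so its value is determined by the original equations.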